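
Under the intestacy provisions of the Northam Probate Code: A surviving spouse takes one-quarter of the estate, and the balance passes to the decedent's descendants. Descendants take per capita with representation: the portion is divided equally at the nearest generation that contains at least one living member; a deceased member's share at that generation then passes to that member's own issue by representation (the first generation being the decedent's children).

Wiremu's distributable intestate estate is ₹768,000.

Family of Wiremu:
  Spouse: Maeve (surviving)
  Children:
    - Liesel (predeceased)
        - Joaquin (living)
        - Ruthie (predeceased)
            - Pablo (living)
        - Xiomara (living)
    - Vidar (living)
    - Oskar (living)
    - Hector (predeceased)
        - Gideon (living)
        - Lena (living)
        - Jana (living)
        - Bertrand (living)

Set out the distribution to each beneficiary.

Maeve: ₹192,000; Joaquin: ₹48,000; Pablo: ₹48,000; Xiomara: ₹48,000; Vidar: ₹144,000; Oskar: ₹144,000; Gideon: ₹36,000; Lena: ₹36,000; Jana: ₹36,000; Bertrand: ₹36,000

Maeve takes one-quarter of ₹768,000 = ₹192,000. The remaining ₹576,000 passes to the descendants.
The descendants' portion (₹576,000) is divided into 4 shares of ₹144,000: Vidar and Oskar each take ₹144,000; Liesel's ₹144,000 share passes to Liesel's issue; Hector's ₹144,000 share passes to Hector's issue.
Liesel's share (₹144,000) is divided into 3 shares of ₹48,000: Joaquin and Xiomara each take ₹48,000; Ruthie's ₹48,000 share passes to Ruthie's issue.
Ruthie's share (₹48,000) passes entirely to Pablo.
Hector's share (₹144,000) is divided into 4 shares of ₹36,000: Gideon, Lena, Jana, and Bertrand each take ₹36,000.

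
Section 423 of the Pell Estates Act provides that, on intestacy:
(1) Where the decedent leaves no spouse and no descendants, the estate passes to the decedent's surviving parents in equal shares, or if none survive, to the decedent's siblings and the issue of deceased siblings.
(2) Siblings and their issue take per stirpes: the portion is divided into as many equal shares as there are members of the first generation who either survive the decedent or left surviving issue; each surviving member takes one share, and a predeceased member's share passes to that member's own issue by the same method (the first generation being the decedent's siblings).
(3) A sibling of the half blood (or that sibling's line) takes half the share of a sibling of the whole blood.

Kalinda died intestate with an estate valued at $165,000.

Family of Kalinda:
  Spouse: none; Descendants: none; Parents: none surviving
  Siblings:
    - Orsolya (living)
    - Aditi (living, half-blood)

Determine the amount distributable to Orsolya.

The entire $165,000 passes to the siblings and their issue.
Counting each half-blood sibling's line as half a unit, there are 3/2 units in $165,000, so one unit is $110,000. Whole-blood lines (Orsolya) take $110,000 each; half-blood lines (Aditi) take $55,000 each.

Orsolya receives $110,000.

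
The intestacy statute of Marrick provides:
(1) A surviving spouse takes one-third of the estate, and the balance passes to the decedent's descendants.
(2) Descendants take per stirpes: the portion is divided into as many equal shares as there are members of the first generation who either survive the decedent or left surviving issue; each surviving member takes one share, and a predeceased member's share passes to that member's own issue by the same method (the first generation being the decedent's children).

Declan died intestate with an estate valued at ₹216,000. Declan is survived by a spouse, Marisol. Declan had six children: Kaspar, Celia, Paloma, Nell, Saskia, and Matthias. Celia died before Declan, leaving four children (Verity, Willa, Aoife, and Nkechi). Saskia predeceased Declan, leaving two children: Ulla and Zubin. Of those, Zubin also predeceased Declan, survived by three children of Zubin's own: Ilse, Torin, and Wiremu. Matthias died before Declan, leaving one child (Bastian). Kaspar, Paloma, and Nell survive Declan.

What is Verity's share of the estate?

Verity receives ₹6,000.

Marisol takes one-third of ₹216,000 = ₹72,000. The remaining ₹144,000 passes to the descendants.
The descendants' portion (₹144,000) is divided into 6 shares of ₹24,000: Kaspar, Paloma, and Nell each take ₹24,000; Celia's ₹24,000 share passes to Celia's issue; Saskia's ₹24,000 share passes to Saskia's issue; Matthias's ₹24,000 share passes to Matthias's issue.
Celia's share (₹24,000) is divided into 4 shares of ₹6,000: Verity, Willa, Aoife, and Nkechi each take ₹6,000.
Saskia's share (₹24,000) is divided into 2 shares of ₹12,000: Ulla takes ₹12,000; Zubin's ₹12,000 share passes to Zubin's issue.
Zubin's share (₹12,000) is divided into 3 shares of ₹4,000: Ilse, Torin, and Wiremu each take ₹4,000.
Matthias's share (₹24,000) passes entirely to Bastian.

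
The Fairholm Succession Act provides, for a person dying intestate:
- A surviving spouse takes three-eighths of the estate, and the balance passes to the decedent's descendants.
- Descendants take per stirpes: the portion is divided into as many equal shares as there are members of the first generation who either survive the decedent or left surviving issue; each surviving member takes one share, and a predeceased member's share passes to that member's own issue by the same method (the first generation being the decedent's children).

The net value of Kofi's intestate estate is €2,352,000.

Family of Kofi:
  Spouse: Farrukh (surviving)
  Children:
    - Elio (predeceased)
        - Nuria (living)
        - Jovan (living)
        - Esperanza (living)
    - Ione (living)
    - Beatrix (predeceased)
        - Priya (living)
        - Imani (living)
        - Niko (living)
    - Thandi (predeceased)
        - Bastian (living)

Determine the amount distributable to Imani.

Imani receives €122,500.

Farrukh takes three-eighths of €2,352,000 = €882,000. The remaining €1,470,000 passes to the descendants.
The descendants' portion (€1,470,000) is divided into 4 shares of €367,500: Ione takes €367,500; Elio's €367,500 share passes to Elio's issue; Beatrix's €367,500 share passes to Beatrix's issue; Thandi's €367,500 share passes to Thandi's issue.
Elio's share (€367,500) is divided into 3 shares of €122,500: Nuria, Jovan, and Esperanza each take €122,500.
Beatrix's share (€367,500) is divided into 3 shares of €122,500: Priya, Imani, and Niko each take €122,500.
Thandi's share (€367,500) passes entirely to Bastian.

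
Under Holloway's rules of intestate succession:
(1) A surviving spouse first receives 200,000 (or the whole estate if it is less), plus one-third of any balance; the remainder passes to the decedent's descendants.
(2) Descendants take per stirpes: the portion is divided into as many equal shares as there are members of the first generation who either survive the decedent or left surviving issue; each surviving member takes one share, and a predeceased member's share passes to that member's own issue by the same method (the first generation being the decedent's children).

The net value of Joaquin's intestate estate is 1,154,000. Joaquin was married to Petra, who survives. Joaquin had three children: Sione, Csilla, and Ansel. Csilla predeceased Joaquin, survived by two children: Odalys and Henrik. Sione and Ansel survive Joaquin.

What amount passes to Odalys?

Odalys receives 106,000.

Petra first takes 200,000, leaving a balance of 954,000. Petra then takes one-third of the balance (318,000), for a total of 518,000. The remaining 636,000 passes to the descendants.
The descendants' portion (636,000) is divided into 3 shares of 212,000: Sione and Ansel each take 212,000; Csilla's 212,000 share passes to Csilla's issue.
Csilla's share (212,000) is divided into 2 shares of 106,000: Odalys and Henrik each take 106,000.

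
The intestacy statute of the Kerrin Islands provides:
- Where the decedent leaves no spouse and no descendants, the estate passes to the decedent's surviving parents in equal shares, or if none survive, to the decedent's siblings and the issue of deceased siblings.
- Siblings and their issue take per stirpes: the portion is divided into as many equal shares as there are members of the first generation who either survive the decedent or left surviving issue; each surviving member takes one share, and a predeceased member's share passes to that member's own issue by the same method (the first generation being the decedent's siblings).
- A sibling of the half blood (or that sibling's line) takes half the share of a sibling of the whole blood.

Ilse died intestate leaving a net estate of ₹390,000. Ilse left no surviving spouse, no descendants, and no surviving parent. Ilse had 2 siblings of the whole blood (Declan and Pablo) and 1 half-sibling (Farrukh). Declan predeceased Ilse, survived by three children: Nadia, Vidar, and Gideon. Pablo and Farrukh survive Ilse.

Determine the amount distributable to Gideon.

The entire ₹390,000 passes to the siblings and their issue.
Counting each half-blood sibling's line as half a unit, there are 5/2 units in ₹390,000, so one unit is ₹156,000. Whole-blood lines (Declan and Pablo) take ₹156,000 each; half-blood lines (Farrukh) take ₹78,000 each.
Declan's share (₹156,000) is divided into 3 shares of ₹52,000: Nadia, Vidar, and Gideon each take ₹52,000.

Gideon receives ₹52,000.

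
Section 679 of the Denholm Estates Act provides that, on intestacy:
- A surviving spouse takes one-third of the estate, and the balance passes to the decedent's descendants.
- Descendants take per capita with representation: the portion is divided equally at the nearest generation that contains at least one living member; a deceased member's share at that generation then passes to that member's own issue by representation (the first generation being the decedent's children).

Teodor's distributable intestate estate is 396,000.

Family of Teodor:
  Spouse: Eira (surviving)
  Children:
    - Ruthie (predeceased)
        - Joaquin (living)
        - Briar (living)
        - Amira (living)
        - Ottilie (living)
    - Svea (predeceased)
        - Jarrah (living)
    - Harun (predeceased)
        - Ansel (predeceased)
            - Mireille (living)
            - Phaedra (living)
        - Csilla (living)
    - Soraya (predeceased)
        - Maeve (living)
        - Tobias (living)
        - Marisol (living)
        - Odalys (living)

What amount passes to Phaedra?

Eira takes one-third of 396,000 = 132,000. The remaining 264,000 passes to the descendants.
No child survives, so the initial division is made at the grandchildren's generation.
The descendants' portion (264,000) is divided into 11 shares of 24,000: Joaquin, Briar, Amira, Ottilie, Jarrah, Csilla, Maeve, Tobias, Marisol, and Odalys each take 24,000; Ansel's 24,000 share passes to Ansel's issue.
Ansel's share (24,000) is divided into 2 shares of 12,000: Mireille and Phaedra each take 12,000.

Phaedra receives 12,000.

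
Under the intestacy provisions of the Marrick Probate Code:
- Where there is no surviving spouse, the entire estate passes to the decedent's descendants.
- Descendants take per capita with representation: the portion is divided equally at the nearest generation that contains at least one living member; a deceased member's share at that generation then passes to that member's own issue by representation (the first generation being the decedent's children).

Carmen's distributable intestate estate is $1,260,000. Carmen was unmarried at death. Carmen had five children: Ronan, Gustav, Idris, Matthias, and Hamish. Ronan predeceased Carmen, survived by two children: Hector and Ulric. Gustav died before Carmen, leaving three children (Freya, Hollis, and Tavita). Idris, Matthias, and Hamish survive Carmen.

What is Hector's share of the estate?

The entire $1,260,000 passes to the descendants.
That amount ($1,260,000) is divided into 5 shares of $252,000: Idris, Matthias, and Hamish each take $252,000; Ronan's $252,000 share passes to Ronan's issue; Gustav's $252,000 share passes to Gustav's issue.
Ronan's share ($252,000) is divided into 2 shares of $126,000: Hector and Ulric each take $126,000.
Gustav's share ($252,000) is divided into 3 shares of $84,000: Freya, Hollis, and Tavita each take $84,000.

Hector receives $126,000.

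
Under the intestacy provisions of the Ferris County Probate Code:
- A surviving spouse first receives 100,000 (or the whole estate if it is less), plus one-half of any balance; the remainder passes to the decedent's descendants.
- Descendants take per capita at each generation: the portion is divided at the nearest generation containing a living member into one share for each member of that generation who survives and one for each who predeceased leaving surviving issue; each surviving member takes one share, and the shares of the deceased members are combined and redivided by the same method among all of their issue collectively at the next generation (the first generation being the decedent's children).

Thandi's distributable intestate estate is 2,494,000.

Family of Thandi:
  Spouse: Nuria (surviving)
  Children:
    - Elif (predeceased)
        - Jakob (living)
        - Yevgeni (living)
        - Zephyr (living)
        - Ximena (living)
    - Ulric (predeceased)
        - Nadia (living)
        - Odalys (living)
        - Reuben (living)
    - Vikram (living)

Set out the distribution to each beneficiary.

Nuria: 1,297,000; Jakob: 114,000; Yevgeni: 114,000; Zephyr: 114,000; Ximena: 114,000; Nadia: 114,000; Odalys: 114,000; Reuben: 114,000; Vikram: 399,000

Nuria first takes 100,000, leaving a balance of 2,394,000. Nuria then takes one-half of the balance (1,197,000), for a total of 1,297,000. The remaining 1,197,000 passes to the descendants.
The descendants' portion (1,197,000) is divided at the children's generation into 3 shares of 399,000. Vikram takes 399,000. The 2 shares of the deceased (Elif and Ulric) are combined into a pool of 798,000.
That pool (798,000) is divided at the grandchildren's generation equally among Jakob, Yevgeni, Zephyr, Ximena, Nadia, Odalys, and Reuben: 114,000 each.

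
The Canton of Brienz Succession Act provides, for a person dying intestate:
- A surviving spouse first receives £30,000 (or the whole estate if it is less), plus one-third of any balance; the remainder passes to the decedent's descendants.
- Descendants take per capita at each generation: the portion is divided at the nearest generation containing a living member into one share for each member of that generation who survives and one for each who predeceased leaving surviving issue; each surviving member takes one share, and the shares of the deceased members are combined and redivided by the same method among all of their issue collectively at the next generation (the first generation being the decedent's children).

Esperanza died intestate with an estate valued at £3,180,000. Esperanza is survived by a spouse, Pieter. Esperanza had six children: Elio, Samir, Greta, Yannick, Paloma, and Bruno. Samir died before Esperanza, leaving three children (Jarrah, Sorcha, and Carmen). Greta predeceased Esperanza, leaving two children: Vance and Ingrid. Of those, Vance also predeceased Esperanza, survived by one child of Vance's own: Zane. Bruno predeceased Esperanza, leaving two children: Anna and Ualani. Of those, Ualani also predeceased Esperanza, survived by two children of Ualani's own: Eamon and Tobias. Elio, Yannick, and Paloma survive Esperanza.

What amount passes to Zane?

Pieter first takes £30,000, leaving a balance of £3,150,000. Pieter then takes one-third of the balance (£1,050,000), for a total of £1,080,000. The remaining £2,100,000 passes to the descendants.
The descendants' portion (£2,100,000) is divided at the children's generation into 6 shares of £350,000. Elio, Yannick, and Paloma each take £350,000. The 3 shares of the deceased (Samir, Greta, and Bruno) are combined into a pool of £1,050,000.
That pool (£1,050,000) is divided at the grandchildren's generation into 7 shares of £150,000. Jarrah, Sorcha, Carmen, Ingrid, and Anna each take £150,000. The 2 shares of the deceased (Vance and Ualani) are combined into a pool of £300,000.
That pool (£300,000) is divided at the great-grandchildren's generation equally among Zane, Eamon, and Tobias: £100,000 each.

Zane receives £100,000.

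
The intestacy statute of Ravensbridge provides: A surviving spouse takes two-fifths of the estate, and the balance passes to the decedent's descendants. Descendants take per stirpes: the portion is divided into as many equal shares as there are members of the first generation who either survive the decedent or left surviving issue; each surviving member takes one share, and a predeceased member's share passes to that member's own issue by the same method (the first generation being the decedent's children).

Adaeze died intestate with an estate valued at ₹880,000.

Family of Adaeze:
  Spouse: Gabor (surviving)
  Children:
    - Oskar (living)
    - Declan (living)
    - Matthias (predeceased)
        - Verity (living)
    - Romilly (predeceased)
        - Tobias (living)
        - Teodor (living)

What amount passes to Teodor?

Teodor receives ₹66,000.

Gabor takes two-fifths of ₹880,000 = ₹352,000. The remaining ₹528,000 passes to the descendants.
The descendants' portion (₹528,000) is divided into 4 shares of ₹132,000: Oskar and Declan each take ₹132,000; Matthias's ₹132,000 share passes to Matthias's issue; Romilly's ₹132,000 share passes to Romilly's issue.
Matthias's share (₹132,000) passes entirely to Verity.
Romilly's share (₹132,000) is divided into 2 shares of ₹66,000: Tobias and Teodor each take ₹66,000.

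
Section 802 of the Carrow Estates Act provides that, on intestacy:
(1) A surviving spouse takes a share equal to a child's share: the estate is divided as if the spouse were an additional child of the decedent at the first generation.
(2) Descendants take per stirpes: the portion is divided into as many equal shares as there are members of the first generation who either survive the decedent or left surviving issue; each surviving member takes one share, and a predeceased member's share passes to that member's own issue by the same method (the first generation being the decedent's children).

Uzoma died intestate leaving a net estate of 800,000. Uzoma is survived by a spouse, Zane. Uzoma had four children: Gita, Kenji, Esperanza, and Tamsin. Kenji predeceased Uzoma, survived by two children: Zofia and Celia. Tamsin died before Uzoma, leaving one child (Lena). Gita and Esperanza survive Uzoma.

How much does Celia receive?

Celia receives 80,000.

The spouse counts as an additional share at the children's level, so there are 5 primary shares of 160,000. Zane takes one such share (160,000).
The children's combined portion (640,000) is divided into 4 shares of 160,000: Gita and Esperanza each take 160,000; Kenji's 160,000 share passes to Kenji's issue; Tamsin's 160,000 share passes to Tamsin's issue.
Kenji's share (160,000) is divided into 2 shares of 80,000: Zofia and Celia each take 80,000.
Tamsin's share (160,000) passes entirely to Lena.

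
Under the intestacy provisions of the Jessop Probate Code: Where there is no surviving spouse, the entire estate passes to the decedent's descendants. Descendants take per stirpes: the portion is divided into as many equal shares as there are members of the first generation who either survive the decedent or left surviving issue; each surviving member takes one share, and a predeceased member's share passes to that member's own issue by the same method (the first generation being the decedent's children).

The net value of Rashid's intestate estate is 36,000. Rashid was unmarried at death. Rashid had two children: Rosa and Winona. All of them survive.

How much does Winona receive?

Winona receives 18,000.

The entire 36,000 passes to the descendants.
That amount (36,000) is divided into 2 shares of 18,000: Rosa and Winona each take 18,000.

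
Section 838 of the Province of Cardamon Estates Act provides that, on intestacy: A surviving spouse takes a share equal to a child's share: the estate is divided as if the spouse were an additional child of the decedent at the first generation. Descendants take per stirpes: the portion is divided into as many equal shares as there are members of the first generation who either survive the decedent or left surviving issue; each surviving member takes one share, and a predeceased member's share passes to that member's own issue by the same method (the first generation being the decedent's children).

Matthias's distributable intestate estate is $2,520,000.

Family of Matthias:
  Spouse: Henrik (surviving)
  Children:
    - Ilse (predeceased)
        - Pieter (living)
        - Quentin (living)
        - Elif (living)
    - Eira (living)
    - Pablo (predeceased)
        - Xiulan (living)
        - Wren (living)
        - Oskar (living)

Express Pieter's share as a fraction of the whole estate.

Pieter receives 1/12 of the estate.

The spouse counts as an additional share at the children's level, so there are 4 primary shares of $630,000. Henrik takes one such share ($630,000).
The children's combined portion ($1,890,000) is divided into 3 shares of $630,000: Eira takes $630,000; Ilse's $630,000 share passes to Ilse's issue; Pablo's $630,000 share passes to Pablo's issue.
Ilse's share ($630,000) is divided into 3 shares of $210,000: Pieter, Quentin, and Elif each take $210,000.
Pablo's share ($630,000) is divided into 3 shares of $210,000: Xiulan, Wren, and Oskar each take $210,000.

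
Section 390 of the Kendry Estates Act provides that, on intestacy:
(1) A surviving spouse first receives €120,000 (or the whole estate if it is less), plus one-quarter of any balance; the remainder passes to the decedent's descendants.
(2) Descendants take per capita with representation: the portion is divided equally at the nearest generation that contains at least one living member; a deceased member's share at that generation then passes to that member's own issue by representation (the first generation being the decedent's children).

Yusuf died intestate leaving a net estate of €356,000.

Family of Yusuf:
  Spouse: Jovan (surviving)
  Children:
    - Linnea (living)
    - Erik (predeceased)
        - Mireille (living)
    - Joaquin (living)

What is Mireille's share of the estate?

Mireille receives €59,000.

Jovan first takes €120,000, leaving a balance of €236,000. Jovan then takes one-quarter of the balance (€59,000), for a total of €179,000. The remaining €177,000 passes to the descendants.
The descendants' portion (€177,000) is divided into 3 shares of €59,000: Linnea and Joaquin each take €59,000; Erik's €59,000 share passes to Erik's issue.
Erik's share (€59,000) passes entirely to Mireille.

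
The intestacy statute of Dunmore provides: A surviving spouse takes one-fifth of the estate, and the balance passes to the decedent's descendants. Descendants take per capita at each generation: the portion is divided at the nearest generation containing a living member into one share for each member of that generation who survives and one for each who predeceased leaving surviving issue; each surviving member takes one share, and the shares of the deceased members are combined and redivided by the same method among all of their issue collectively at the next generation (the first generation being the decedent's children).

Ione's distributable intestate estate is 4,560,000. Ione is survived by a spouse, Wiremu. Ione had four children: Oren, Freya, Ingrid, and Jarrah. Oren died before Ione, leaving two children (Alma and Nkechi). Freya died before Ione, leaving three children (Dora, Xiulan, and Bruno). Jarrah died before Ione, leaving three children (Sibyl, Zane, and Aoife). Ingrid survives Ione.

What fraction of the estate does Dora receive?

Dora receives 3/40 of the estate.

Wiremu takes one-fifth of 4,560,000 = 912,000. The remaining 3,648,000 passes to the descendants.
The descendants' portion (3,648,000) is divided at the children's generation into 4 shares of 912,000. Ingrid takes 912,000. The 3 shares of the deceased (Oren, Freya, and Jarrah) are combined into a pool of 2,736,000.
That pool (2,736,000) is divided at the grandchildren's generation equally among Alma, Nkechi, Dora, Xiulan, Bruno, Sibyl, Zane, and Aoife: 342,000 each.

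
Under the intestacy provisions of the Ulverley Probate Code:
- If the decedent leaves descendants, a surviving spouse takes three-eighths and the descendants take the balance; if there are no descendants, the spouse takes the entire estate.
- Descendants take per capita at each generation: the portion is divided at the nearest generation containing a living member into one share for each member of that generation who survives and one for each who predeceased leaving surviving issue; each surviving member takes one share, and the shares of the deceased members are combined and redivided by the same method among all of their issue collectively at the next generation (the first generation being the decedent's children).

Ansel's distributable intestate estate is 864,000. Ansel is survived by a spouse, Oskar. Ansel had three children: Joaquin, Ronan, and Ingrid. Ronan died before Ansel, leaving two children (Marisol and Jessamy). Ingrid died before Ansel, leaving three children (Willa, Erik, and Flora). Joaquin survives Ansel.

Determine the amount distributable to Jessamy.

Oskar takes three-eighths of 864,000 = 324,000. The remaining 540,000 passes to the descendants.
The descendants' portion (540,000) is divided at the children's generation into 3 shares of 180,000. Joaquin takes 180,000. The 2 shares of the deceased (Ronan and Ingrid) are combined into a pool of 360,000.
That pool (360,000) is divided at the grandchildren's generation equally among Marisol, Jessamy, Willa, Erik, and Flora: 72,000 each.

Jessamy receives 72,000.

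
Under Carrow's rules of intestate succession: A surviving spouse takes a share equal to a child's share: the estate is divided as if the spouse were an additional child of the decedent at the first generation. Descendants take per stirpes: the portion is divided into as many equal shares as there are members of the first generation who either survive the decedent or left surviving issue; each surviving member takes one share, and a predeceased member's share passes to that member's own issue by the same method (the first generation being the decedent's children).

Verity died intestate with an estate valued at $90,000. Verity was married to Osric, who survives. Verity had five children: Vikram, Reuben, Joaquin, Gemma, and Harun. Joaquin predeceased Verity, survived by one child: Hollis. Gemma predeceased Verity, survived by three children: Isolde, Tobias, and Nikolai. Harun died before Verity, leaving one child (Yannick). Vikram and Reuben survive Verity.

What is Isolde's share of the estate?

Isolde receives $5,000.

The spouse counts as an additional share at the children's level, so there are 6 primary shares of $15,000. Osric takes one such share ($15,000).
The children's combined portion ($75,000) is divided into 5 shares of $15,000: Vikram and Reuben each take $15,000; Joaquin's $15,000 share passes to Joaquin's issue; Gemma's $15,000 share passes to Gemma's issue; Harun's $15,000 share passes to Harun's issue.
Joaquin's share ($15,000) passes entirely to Hollis.
Gemma's share ($15,000) is divided into 3 shares of $5,000: Isolde, Tobias, and Nikolai each take $5,000.
Harun's share ($15,000) passes entirely to Yannick.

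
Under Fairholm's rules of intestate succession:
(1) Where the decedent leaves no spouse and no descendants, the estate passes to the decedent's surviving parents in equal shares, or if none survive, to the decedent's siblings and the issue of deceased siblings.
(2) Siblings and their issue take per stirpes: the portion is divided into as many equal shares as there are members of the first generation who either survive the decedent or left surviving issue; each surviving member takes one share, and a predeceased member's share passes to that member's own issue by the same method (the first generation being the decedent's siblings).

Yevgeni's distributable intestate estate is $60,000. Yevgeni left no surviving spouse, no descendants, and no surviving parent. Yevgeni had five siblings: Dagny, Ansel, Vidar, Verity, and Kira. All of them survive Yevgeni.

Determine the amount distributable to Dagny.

Dagny receives $12,000.

The entire $60,000 passes to the siblings and their issue.
That amount ($60,000) is divided into 5 shares of $12,000: Dagny, Ansel, Vidar, Verity, and Kira each take $12,000.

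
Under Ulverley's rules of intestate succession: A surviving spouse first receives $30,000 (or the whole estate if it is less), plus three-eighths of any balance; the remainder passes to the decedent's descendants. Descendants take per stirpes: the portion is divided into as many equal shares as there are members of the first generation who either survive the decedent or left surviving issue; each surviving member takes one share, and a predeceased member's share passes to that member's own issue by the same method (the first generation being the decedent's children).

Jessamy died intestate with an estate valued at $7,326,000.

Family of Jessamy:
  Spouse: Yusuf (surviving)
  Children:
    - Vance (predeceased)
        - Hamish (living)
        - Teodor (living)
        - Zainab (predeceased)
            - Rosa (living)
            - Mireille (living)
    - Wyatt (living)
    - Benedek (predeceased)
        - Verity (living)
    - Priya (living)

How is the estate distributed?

Yusuf: $2,766,000; Hamish: $380,000; Teodor: $380,000; Rosa: $190,000; Mireille: $190,000; Wyatt: $1,140,000; Verity: $1,140,000; Priya: $1,140,000

Yusuf first takes $30,000, leaving a balance of $7,296,000. Yusuf then takes three-eighths of the balance ($2,736,000), for a total of $2,766,000. The remaining $4,560,000 passes to the descendants.
The descendants' portion ($4,560,000) is divided into 4 shares of $1,140,000: Wyatt and Priya each take $1,140,000; Vance's $1,140,000 share passes to Vance's issue; Benedek's $1,140,000 share passes to Benedek's issue.
Vance's share ($1,140,000) is divided into 3 shares of $380,000: Hamish and Teodor each take $380,000; Zainab's $380,000 share passes to Zainab's issue.
Zainab's share ($380,000) is divided into 2 shares of $190,000: Rosa and Mireille each take $190,000.
Benedek's share ($1,140,000) passes entirely to Verity.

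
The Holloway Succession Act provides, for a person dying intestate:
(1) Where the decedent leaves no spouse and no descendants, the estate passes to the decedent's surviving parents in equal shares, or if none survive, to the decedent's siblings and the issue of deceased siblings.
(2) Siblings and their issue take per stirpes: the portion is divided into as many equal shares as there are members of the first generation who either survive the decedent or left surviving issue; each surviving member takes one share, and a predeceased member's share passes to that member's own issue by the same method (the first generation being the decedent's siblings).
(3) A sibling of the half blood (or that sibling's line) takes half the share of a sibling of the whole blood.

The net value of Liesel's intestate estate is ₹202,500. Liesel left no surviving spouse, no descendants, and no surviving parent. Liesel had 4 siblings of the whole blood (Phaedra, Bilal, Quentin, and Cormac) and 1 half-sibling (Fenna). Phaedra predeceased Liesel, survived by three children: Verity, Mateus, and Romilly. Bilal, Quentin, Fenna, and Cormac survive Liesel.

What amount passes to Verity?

Verity receives ₹15,000.

The entire ₹202,500 passes to the siblings and their issue.
Counting each half-blood sibling's line as half a unit, there are 9/2 units in ₹202,500, so one unit is ₹45,000. Whole-blood lines (Phaedra, Bilal, Quentin, and Cormac) take ₹45,000 each; half-blood lines (Fenna) take ₹22,500 each.
Phaedra's share (₹45,000) is divided into 3 shares of ₹15,000: Verity, Mateus, and Romilly each take ₹15,000.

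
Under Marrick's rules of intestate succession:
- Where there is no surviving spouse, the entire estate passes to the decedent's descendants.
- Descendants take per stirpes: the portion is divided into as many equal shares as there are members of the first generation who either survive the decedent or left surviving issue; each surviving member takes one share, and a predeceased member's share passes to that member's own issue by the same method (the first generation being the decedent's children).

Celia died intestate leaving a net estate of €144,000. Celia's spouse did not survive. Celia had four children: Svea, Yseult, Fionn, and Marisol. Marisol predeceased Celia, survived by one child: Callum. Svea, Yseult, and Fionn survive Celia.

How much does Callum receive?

The entire €144,000 passes to the descendants.
That amount (€144,000) is divided into 4 shares of €36,000: Svea, Yseult, and Fionn each take €36,000; Marisol's €36,000 share passes to Marisol's issue.
Marisol's share (€36,000) passes entirely to Callum.

Callum receives €36,000.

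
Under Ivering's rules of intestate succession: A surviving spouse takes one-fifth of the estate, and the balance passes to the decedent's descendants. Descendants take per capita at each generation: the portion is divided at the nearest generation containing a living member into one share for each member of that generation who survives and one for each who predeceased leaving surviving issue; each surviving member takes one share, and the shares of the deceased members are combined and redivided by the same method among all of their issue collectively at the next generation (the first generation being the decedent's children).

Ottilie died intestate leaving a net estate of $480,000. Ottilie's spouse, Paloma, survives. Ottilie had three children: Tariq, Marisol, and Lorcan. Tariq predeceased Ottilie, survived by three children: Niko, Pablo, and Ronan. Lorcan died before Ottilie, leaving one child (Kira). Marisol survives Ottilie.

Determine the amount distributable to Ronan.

Paloma takes one-fifth of $480,000 = $96,000. The remaining $384,000 passes to the descendants.
The descendants' portion ($384,000) is divided at the children's generation into 3 shares of $128,000. Marisol takes $128,000. The 2 shares of the deceased (Tariq and Lorcan) are combined into a pool of $256,000.
That pool ($256,000) is divided at the grandchildren's generation equally among Niko, Pablo, Ronan, and Kira: $64,000 each.

Ronan receives $64,000.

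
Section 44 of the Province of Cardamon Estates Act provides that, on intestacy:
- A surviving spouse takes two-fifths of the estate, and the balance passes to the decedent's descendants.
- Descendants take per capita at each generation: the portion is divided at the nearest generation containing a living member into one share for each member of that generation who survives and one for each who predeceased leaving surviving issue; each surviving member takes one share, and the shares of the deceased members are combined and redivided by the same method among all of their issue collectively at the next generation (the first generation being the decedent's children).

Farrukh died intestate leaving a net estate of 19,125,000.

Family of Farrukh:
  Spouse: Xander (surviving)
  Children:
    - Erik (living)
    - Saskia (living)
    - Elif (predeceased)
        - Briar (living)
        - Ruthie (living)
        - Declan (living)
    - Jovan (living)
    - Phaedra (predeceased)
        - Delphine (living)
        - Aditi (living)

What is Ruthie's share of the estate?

Xander takes two-fifths of 19,125,000 = 7,650,000. The remaining 11,475,000 passes to the descendants.
The descendants' portion (11,475,000) is divided at the children's generation into 5 shares of 2,295,000. Erik, Saskia, and Jovan each take 2,295,000. The 2 shares of the deceased (Elif and Phaedra) are combined into a pool of 4,590,000.
That pool (4,590,000) is divided at the grandchildren's generation equally among Briar, Ruthie, Declan, Delphine, and Aditi: 918,000 each.

Ruthie receives 918,000.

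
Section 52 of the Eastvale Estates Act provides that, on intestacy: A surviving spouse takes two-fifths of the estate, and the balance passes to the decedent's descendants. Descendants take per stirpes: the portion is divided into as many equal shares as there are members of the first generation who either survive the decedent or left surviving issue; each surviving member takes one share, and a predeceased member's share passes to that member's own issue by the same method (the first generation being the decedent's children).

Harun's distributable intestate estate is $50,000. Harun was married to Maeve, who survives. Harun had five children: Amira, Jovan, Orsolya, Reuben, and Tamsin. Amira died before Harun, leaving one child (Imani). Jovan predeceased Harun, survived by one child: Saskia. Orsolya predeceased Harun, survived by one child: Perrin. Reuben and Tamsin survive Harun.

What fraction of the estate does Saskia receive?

Saskia receives 3/25 of the estate.

Maeve takes two-fifths of $50,000 = $20,000. The remaining $30,000 passes to the descendants.
The descendants' portion ($30,000) is divided into 5 shares of $6,000: Reuben and Tamsin each take $6,000; Amira's $6,000 share passes to Amira's issue; Jovan's $6,000 share passes to Jovan's issue; Orsolya's $6,000 share passes to Orsolya's issue.
Amira's share ($6,000) passes entirely to Imani.
Jovan's share ($6,000) passes entirely to Saskia.
Orsolya's share ($6,000) passes entirely to Perrin.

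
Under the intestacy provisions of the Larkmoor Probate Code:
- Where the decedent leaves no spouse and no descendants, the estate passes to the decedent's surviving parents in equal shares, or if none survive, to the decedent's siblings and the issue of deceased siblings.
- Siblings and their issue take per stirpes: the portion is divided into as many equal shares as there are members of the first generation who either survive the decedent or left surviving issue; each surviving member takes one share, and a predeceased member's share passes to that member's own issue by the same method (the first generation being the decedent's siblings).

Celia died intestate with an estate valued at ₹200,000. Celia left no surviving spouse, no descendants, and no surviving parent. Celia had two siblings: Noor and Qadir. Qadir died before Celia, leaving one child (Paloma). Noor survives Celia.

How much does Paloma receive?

The entire ₹200,000 passes to the siblings and their issue.
That amount (₹200,000) is divided into 2 shares of ₹100,000: Noor takes ₹100,000; Qadir's ₹100,000 share passes to Qadir's issue.
Qadir's share (₹100,000) passes entirely to Paloma.

Paloma receives ₹100,000.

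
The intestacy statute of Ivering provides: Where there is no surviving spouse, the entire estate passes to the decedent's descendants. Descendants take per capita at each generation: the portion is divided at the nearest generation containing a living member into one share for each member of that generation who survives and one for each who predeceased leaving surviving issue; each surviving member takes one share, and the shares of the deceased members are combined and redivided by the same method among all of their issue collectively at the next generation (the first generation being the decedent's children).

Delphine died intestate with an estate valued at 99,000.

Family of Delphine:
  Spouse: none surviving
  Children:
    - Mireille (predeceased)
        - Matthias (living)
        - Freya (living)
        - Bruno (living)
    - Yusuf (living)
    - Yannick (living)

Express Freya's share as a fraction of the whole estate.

The entire 99,000 passes to the descendants.
That amount (99,000) is divided at the children's generation into 3 shares of 33,000. Yusuf and Yannick each take 33,000. The remaining share for the deceased Mireille (33,000) is carried to the next generation.
That pool (33,000) is divided at the grandchildren's generation equally among Matthias, Freya, and Bruno: 11,000 each.

Freya receives 1/9 of the estate.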